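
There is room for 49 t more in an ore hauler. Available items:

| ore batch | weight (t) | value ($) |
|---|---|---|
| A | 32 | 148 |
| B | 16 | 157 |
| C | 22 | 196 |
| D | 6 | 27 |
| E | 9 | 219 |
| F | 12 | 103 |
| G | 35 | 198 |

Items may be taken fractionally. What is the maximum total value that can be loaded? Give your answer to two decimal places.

589.17

Sort by value per unit weight and fill in that order.
Order: E (219/9=24.33) > B (157/16=9.81) > C (196/22=8.91) > F (103/12=8.58) > G (198/35=5.66) > A (148/32=4.62) > D (27/6=4.50)
Fill: take E (9 @ 219) → take B (16 @ 157) → take C (22 @ 196) → take 2/12 of F → 17.17; 49/49 used.
Total value = 589.17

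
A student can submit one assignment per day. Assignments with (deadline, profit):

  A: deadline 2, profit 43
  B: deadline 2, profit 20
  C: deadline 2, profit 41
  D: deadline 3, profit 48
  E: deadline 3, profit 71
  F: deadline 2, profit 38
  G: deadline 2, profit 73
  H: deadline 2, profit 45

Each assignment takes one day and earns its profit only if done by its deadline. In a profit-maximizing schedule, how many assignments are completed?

3

Take jobs in profit order; each goes to the latest open slot no later than its deadline.
By profit: G(d2,73), E(d3,71), D(d3,48), H(d2,45), A(d2,43), C(d2,41), F(d2,38), B(d2,20)
G→slot 2; E→slot 3; D→slot 1; H skipped; A skipped; C skipped; F skipped; B skipped.
3 of 8 scheduled.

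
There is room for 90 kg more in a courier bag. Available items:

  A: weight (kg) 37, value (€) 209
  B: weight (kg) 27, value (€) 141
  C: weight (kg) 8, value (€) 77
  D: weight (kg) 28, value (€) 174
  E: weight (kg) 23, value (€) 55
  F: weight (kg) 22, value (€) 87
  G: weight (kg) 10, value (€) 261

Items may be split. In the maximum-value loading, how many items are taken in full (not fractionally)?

Greedy by value/weight ratio, highest first.
Ratios (sorted): G 26.10, C 9.62, D 6.21, A 5.65, B 5.22, F 3.95, E 2.39
take G (10 @ 261); take C (8 @ 77); take D (28 @ 174); take A (37 @ 209); take 7/27 of B → 36.56. Capacity used 90/90.
4 item(s) taken whole; one partial (take 7/27 of B).

4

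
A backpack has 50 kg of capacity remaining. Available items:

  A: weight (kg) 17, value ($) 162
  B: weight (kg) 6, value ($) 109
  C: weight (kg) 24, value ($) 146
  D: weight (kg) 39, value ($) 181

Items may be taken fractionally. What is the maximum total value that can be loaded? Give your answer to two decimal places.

Ratios (sorted): B 18.17, A 9.53, C 6.08, D 4.64
take B (6 @ 109); take A (17 @ 162); take C (24 @ 146); take 3/39 of D → 13.92. Capacity used 50/50.
Total value = 430.92

430.92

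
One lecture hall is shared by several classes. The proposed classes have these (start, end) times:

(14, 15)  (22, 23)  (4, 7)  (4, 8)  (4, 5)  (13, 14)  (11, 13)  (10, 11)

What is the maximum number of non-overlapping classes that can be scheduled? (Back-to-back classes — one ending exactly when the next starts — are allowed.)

6

By end time: (4,5), (4,7), (4,8), (10,11), (11,13), (13,14), (14,15), (22,23).
Pick (4,5); next start ≥ 5 → (10,11); next start ≥ 11 → (11,13); next start ≥ 13 → (13,14); next start ≥ 14 → (14,15); next start ≥ 15 → (22,23).
Selected 6 classes.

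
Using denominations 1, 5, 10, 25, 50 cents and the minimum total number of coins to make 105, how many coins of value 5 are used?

1

105 − 2×50→5 − 1×5→0
Count of 5: 1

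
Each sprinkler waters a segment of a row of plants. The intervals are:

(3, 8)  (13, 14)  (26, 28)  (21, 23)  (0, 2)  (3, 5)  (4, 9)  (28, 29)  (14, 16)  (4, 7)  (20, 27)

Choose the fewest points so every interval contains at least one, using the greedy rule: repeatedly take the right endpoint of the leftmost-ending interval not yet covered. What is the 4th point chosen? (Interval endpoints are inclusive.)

Process intervals by earliest right end; each time one isn't hit yet, stab at its right endpoint.
By right end: [0,2]  [3,5]  [4,7]  [3,8]  [4,9]  [13,14]  [14,16]  [21,23]  [20,27]  [26,28]  [28,29]
[0,2] uncovered → point at 2; [3,5] uncovered → point at 5; [13,14] uncovered → point at 14; [21,23] uncovered → point at 23; [26,28] uncovered → point at 28.
Points: 2, 5, 14, 23, 28 (5 total).

23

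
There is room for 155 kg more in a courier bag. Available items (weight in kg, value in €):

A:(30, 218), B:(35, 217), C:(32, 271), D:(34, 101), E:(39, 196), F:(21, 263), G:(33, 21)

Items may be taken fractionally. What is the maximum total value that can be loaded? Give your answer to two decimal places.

1154.95

Sort by value per unit weight and fill in that order.
Ratios (sorted): F 12.52, C 8.47, A 7.27, B 6.20, E 5.03, D 2.97, G 0.64
take F (21 @ 263); take C (32 @ 271); take A (30 @ 218); take B (35 @ 217); take 37/39 of E → 185.95. Capacity used 155/155.
Total value = 1154.95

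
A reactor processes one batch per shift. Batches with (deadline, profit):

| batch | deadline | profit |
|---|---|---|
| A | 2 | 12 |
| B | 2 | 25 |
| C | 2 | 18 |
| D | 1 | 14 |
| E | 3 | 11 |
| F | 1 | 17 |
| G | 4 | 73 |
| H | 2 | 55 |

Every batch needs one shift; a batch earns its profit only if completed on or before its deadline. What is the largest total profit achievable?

Profit order: G=73 H=55 B=25 C=18 F=17 D=14 A=12 E=11
Assign: G→slot 4, H→slot 2, B→slot 1, C skipped, F skipped, D skipped, A skipped, E→slot 3.
Slots: [1:B] [2:H] [3:E] [4:G]
Profit = 25 + 55 + 11 + 73 = 164

164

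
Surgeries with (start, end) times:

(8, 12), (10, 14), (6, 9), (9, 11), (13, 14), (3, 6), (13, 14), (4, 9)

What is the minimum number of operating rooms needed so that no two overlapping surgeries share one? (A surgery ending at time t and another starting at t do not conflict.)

The answer is the maximum number of intervals overlapping at any instant.
Events (time:±→running): 3:+→1 4:+→2 6:-→1 6:+→2 8:+→3 … peak 3.

3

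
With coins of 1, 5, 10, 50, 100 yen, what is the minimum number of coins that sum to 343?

Greedy: take as many of the largest coin as possible, then repeat with the remainder.
343 − 3×100→43 − 4×10→3 − 3×1→0
Total coins = 3 + 4 + 3 = 10

10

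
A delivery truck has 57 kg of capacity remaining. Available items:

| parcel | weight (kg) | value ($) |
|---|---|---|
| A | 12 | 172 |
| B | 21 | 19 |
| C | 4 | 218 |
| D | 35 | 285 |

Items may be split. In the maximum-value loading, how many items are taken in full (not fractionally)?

Sort by value per unit weight and fill in that order.
Ratios (sorted): C 54.50, A 14.33, D 8.14, B 0.90
take C (4 @ 218); take A (12 @ 172); take D (35 @ 285); take 6/21 of B → 5.43. Capacity used 57/57.
3 item(s) taken whole; one partial (take 6/21 of B).

3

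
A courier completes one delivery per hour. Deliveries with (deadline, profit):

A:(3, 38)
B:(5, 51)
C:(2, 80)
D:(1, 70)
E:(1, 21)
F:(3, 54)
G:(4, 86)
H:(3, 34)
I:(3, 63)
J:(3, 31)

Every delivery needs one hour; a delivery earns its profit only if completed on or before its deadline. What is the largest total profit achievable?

350

Sort by profit descending; place each in the latest free slot ≤ its deadline.
By profit: G(d4,86), C(d2,80), D(d1,70), I(d3,63), F(d3,54), B(d5,51), A(d3,38), H(d3,34), J(d3,31), E(d1,21)
G→slot 4; C→slot 2; D→slot 1; I→slot 3; F skipped; B→slot 5; A skipped; H skipped; J skipped; E skipped.
Profit = 70 + 80 + 63 + 86 + 51 = 350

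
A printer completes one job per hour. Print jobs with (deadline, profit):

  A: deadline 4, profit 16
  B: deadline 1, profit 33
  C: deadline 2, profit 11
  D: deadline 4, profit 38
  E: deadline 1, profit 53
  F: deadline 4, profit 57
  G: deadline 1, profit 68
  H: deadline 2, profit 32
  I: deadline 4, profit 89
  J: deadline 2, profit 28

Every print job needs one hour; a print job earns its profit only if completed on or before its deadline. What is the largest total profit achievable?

Profit order: I=89 G=68 F=57 E=53 D=38 B=33 H=32 J=28 A=16 C=11
Assign: I→slot 4, G→slot 1, F→slot 3, E skipped, D→slot 2, B skipped, H skipped, J skipped, A skipped, C skipped.
Slots: [1:G] [2:D] [3:F] [4:I]
Profit = 68 + 38 + 57 + 89 = 252

252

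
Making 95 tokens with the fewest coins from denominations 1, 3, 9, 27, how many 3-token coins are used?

1

Greedy: take as many of the largest coin as possible, then repeat with the remainder.
95 − 3×27→14 − 1×9→5 − 1×3→2 − 2×1→0
Count of 3: 1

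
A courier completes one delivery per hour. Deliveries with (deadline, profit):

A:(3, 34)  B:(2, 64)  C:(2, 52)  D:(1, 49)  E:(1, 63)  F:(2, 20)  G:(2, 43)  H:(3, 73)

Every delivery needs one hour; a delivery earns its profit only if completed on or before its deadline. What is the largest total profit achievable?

By profit: H(d3,73), B(d2,64), E(d1,63), C(d2,52), D(d1,49), G(d2,43), A(d3,34), F(d2,20)
H→slot 3; B→slot 2; E→slot 1; C skipped; D skipped; G skipped; A skipped; F skipped.
Profit = 63 + 64 + 73 = 200

200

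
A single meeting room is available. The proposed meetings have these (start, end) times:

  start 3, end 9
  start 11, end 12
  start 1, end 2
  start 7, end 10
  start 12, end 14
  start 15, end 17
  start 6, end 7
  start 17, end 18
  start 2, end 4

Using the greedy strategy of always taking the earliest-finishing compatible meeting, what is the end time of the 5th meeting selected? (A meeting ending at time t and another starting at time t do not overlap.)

12

Sorted by end: (1,2)  (2,4)  (6,7)  (3,9)  (7,10)  (11,12)  (12,14)  (15,17)  (17,18)
take (1,2); take (2,4); take (6,7); take (7,10); take (11,12); take (12,14); take (15,17); take (17,18).
Selected: (1,2) (2,4) (6,7) (7,10) (11,12) (12,14) (15,17) (17,18)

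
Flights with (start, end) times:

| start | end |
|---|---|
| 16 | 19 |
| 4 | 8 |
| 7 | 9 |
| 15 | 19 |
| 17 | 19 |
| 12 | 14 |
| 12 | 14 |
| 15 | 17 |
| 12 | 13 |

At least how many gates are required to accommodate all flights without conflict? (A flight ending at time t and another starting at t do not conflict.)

3

Count concurrent intervals with a sweep; the peak is the room count.
Events (time:±→running): 4:+→1 7:+→2 8:-→1 9:-→0 12:+→1 12:+→2 12:+→3 … peak 3.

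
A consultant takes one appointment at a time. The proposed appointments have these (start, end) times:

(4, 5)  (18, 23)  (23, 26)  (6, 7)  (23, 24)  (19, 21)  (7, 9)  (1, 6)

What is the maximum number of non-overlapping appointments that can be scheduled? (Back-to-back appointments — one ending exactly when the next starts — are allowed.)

Greedy by earliest finish: after sorting by end time, pick each interval compatible with the last pick.
By end time: (4,5), (1,6), (6,7), (7,9), (19,21), (18,23), (23,24), (23,26).
Pick (4,5); next start ≥ 5 → (6,7); next start ≥ 7 → (7,9); next start ≥ 9 → (19,21); next start ≥ 21 → (23,24).
Selected 5 appointments.

5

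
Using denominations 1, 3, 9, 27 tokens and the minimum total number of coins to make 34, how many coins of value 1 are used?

34 = 1×27 + 2×3 + 1×1
Count of 1: 1

1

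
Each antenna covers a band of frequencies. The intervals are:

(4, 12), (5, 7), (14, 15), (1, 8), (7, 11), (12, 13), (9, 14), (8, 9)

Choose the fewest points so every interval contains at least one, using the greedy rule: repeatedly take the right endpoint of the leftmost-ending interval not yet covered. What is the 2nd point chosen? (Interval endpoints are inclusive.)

9

By right end: [5,7]  [1,8]  [8,9]  [7,11]  [4,12]  [12,13]  [9,14]  [14,15]
[5,7] uncovered → point at 7; [8,9] uncovered → point at 9; [12,13] uncovered → point at 13; [14,15] uncovered → point at 15.
Points: 7, 9, 13, 15 (4 total).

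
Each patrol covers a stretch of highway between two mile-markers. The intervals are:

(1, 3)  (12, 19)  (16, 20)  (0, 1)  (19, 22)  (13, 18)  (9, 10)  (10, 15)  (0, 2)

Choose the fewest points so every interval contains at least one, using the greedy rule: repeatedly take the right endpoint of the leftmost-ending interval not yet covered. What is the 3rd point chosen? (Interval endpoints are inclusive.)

Sorted: [0,1] [0,2] [1,3] [9,10] [10,15] [13,18] [12,19] [16,20] [19,22]
{[0,1],[0,2],[1,3]} hit by 1; {[9,10],[10,15]} hit by 10; {[13,18],[12,19],[16,20]} hit by 18; {[19,22]} hit by 22.
Points: 1, 10, 18, 22 (4 total).

18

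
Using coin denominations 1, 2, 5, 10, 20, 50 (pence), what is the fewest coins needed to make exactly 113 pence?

Greedy: take as many of the largest coin as possible, then repeat with the remainder.
113 = 2×50 + 1×10 + 1×2 + 1×1
Total coins = 2 + 1 + 1 + 1 = 5

5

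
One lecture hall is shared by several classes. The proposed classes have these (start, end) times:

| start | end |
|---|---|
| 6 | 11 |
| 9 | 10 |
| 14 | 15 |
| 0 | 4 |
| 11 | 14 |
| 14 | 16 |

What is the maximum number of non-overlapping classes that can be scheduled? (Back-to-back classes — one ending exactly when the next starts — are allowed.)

4

Order by finish time; keep every interval that doesn't clash with the previous kept one.
Sorted by end: (0,4)  (9,10)  (6,11)  (11,14)  (14,15)  (14,16)
take (0,4); take (9,10); take (11,14); take (14,15); skip (14,16).
Selected 4 classes.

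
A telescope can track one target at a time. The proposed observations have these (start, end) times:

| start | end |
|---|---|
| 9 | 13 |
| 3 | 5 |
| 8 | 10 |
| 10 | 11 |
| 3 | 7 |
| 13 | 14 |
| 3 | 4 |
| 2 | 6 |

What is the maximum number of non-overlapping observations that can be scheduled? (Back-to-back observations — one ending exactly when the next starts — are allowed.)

By end time: (3,4), (3,5), (2,6), (3,7), (8,10), (10,11), (9,13), (13,14).
Pick (3,4); next start ≥ 4 → (8,10); next start ≥ 10 → (10,11); next start ≥ 11 → (13,14).
Selected 4 observations.

4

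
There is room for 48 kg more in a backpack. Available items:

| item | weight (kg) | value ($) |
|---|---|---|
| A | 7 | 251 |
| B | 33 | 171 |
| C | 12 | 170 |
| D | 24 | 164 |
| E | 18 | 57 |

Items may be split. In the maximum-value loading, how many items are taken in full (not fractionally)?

Sort by value per unit weight and fill in that order.
Ratios (sorted): A 35.86, C 14.17, D 6.83, B 5.18, E 3.17
take A (7 @ 251); take C (12 @ 170); take D (24 @ 164); take 5/33 of B → 25.91. Capacity used 48/48.
3 item(s) taken whole; one partial (take 5/33 of B).

3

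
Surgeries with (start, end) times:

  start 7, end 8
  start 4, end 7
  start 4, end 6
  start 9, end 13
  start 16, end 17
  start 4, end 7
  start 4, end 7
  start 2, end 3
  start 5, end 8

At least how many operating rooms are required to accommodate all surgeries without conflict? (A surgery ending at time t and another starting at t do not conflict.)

5

Count concurrent intervals with a sweep; the peak is the room count.
Events (time:±→running): 2:+→1 3:-→0 4:+→1 4:+→2 4:+→3 4:+→4 5:+→5 … peak 5.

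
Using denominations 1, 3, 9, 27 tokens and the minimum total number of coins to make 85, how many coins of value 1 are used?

Greedy: take as many of the largest coin as possible, then repeat with the remainder.
85 = 3×27 + 1×3 + 1×1
Count of 1: 1

1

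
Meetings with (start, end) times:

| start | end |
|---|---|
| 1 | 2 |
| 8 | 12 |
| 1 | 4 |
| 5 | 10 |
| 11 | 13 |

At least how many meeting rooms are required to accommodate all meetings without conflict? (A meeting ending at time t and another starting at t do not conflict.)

Count concurrent intervals with a sweep; the peak is the room count.
starts: [1, 1, 5, 8, 11]
ends:   [2, 4, 10, 12, 13]
s1→1 s1→2  — peak 2.

2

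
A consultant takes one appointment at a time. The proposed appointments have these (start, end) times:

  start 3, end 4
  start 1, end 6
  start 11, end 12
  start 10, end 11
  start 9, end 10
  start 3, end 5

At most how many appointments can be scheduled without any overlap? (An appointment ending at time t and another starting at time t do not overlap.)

Greedy by earliest finish: after sorting by end time, pick each interval compatible with the last pick.
Sorted by end: (3,4)  (3,5)  (1,6)  (9,10)  (10,11)  (11,12)
take (3,4); skip (1,6); take (9,10); take (10,11); take (11,12).
Selected 4 appointments.

4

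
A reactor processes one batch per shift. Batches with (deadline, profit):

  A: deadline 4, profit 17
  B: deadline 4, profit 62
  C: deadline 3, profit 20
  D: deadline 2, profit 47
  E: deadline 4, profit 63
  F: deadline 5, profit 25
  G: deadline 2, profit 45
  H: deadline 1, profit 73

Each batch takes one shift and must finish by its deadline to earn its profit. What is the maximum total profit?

Profit order: H=73 E=63 B=62 D=47 G=45 F=25 C=20 A=17
Assign: H→slot 1, E→slot 4, B→slot 3, D→slot 2, G skipped, F→slot 5, C skipped, A skipped.
Slots: [1:H] [2:D] [3:B] [4:E] [5:F]
Profit = 73 + 47 + 62 + 63 + 25 = 270

270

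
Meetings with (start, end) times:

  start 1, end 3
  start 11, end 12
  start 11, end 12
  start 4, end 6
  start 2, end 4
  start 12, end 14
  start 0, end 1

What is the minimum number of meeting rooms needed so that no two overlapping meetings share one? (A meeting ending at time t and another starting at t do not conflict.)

Events (time:±→running): 0:+→1 1:-→0 1:+→1 2:+→2 … peak 2.

2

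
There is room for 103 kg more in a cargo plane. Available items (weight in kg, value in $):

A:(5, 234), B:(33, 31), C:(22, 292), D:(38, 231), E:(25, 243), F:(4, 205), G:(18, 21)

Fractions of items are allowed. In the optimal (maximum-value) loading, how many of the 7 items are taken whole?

Greedy by value/weight ratio, highest first.
Order: F (205/4=51.25) > A (234/5=46.80) > C (292/22=13.27) > E (243/25=9.72) > D (231/38=6.08) > G (21/18=1.17) > B (31/33=0.94)
Fill: take F (4 @ 205) → take A (5 @ 234) → take C (22 @ 292) → take E (25 @ 243) → take D (38 @ 231) → take 9/18 of G → 10.50; 103/103 used.
5 item(s) taken whole; one partial (take 9/18 of G).

5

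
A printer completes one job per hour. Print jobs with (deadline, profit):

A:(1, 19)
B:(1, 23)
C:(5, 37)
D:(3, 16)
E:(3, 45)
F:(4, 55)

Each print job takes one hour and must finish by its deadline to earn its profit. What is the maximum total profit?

Sort by profit descending; place each in the latest free slot ≤ its deadline.
By profit: F(d4,55), E(d3,45), C(d5,37), B(d1,23), A(d1,19), D(d3,16)
F→slot 4; E→slot 3; C→slot 5; B→slot 1; A skipped; D→slot 2.
Profit = 23 + 16 + 45 + 55 + 37 = 176

176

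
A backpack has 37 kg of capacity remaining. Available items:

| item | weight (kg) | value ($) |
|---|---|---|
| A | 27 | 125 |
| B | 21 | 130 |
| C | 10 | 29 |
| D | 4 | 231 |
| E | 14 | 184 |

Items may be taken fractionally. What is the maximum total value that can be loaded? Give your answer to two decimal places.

532.62

Sort by value per unit weight and fill in that order.
Ratios (sorted): D 57.75, E 13.14, B 6.19, A 4.63, C 2.90
take D (4 @ 231); take E (14 @ 184); take 19/21 of B → 117.62. Capacity used 37/37.
Total value = 532.62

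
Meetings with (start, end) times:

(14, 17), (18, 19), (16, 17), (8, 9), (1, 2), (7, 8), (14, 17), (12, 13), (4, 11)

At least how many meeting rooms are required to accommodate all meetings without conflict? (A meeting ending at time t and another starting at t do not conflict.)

Events (time:±→running): 1:+→1 2:-→0 4:+→1 7:+→2 8:-→1 8:+→2 9:-→1 11:-→0 12:+→1 13:-→0 14:+→1 14:+→2 16:+→3 … peak 3.

3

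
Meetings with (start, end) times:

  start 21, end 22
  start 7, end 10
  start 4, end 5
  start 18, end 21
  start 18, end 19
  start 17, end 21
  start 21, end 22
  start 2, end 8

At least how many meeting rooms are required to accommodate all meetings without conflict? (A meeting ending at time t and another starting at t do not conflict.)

3

The answer is the maximum number of intervals overlapping at any instant.
starts: [2, 4, 7, 17, 18, 18, 21, 21]
ends:   [5, 8, 10, 19, 21, 21, 22, 22]
s2→1 s4→2 e5→1 s7→2 e8→1 e10→0 s17→1 s18→2 s18→3  — peak 3.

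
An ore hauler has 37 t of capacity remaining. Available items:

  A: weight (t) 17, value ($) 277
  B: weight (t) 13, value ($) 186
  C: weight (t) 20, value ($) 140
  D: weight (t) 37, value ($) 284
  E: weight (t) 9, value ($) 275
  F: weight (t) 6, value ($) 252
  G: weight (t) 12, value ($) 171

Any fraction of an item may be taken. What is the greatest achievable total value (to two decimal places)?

Greedy by value/weight ratio, highest first.
Order: F (252/6=42.00) > E (275/9=30.56) > A (277/17=16.29) > B (186/13=14.31) > G (171/12=14.25) > D (284/37=7.68) > C (140/20=7.00)
Fill: take F (6 @ 252) → take E (9 @ 275) → take A (17 @ 277) → take 5/13 of B → 71.54; 37/37 used.
Total value = 875.54

875.54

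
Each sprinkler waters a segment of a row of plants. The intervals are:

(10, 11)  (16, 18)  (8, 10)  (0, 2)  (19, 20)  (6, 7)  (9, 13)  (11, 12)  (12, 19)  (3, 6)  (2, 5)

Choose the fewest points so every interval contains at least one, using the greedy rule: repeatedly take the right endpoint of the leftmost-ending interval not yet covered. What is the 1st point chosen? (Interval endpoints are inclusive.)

Process intervals by earliest right end; each time one isn't hit yet, stab at its right endpoint.
Sorted: [0,2] [2,5] [3,6] [6,7] [8,10] [10,11] [11,12] [9,13] [16,18] [12,19] [19,20]
{[0,2],[2,5]} hit by 2; {[3,6],[6,7]} hit by 6; {[8,10],[10,11]} hit by 10; {[11,12],[9,13]} hit by 12; {[16,18],[12,19]} hit by 18; {[19,20]} hit by 20.
Points: 2, 6, 10, 12, 18, 20 (6 total).

2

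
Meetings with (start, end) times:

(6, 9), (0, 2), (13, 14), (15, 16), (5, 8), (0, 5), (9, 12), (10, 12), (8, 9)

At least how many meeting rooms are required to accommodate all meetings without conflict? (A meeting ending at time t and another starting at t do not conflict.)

2

Count concurrent intervals with a sweep; the peak is the room count.
starts: [0, 0, 5, 6, 8, 9, 10, 13, 15]
ends:   [2, 5, 8, 9, 9, 12, 12, 14, 16]
s0→1 s0→2  — peak 2.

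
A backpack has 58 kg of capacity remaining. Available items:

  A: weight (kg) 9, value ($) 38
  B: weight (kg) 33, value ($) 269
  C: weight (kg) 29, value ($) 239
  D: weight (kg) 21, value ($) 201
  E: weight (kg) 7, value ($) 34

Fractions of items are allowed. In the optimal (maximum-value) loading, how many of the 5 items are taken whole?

Greedy by value/weight ratio, highest first.
Ratios (sorted): D 9.57, C 8.24, B 8.15, E 4.86, A 4.22
take D (21 @ 201); take C (29 @ 239); take 8/33 of B → 65.21. Capacity used 58/58.
2 item(s) taken whole; one partial (take 8/33 of B).

2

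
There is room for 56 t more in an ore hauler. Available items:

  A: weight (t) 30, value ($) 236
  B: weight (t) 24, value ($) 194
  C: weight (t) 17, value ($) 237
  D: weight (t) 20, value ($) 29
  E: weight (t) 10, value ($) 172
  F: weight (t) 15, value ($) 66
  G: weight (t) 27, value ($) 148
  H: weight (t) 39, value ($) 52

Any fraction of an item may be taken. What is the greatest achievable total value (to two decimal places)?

642.33

Ratios (sorted): E 17.20, C 13.94, B 8.08, A 7.87, G 5.48, F 4.40, D 1.45, H 1.33
take E (10 @ 172); take C (17 @ 237); take B (24 @ 194); take 5/30 of A → 39.33. Capacity used 56/56.
Total value = 642.33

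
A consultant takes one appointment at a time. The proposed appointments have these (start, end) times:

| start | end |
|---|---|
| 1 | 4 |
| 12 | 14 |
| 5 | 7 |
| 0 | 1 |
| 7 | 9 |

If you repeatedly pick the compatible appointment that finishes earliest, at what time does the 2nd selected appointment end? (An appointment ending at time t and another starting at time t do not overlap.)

4

By end time: (0,1), (1,4), (5,7), (7,9), (12,14).
Pick (0,1); next start ≥ 1 → (1,4); next start ≥ 4 → (5,7); next start ≥ 7 → (7,9); next start ≥ 9 → (12,14).
Selected: (0,1) (1,4) (5,7) (7,9) (12,14)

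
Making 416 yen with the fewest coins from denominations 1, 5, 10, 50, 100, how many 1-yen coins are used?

Use the largest denomination that fits, subtract, and repeat.
416 = 4×100 + 1×10 + 1×5 + 1×1
Count of 1: 1

1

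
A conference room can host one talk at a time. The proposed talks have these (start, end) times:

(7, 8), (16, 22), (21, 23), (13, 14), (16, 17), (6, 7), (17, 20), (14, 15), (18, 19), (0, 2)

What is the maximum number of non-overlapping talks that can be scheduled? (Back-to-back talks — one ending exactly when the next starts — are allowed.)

By end time: (0,2), (6,7), (7,8), (13,14), (14,15), (16,17), (18,19), (17,20), (16,22), (21,23).
Pick (0,2); next start ≥ 2 → (6,7); next start ≥ 7 → (7,8); next start ≥ 8 → (13,14); next start ≥ 14 → (14,15); next start ≥ 15 → (16,17); next start ≥ 17 → (18,19); next start ≥ 19 → (21,23).
Selected 8 talks.

8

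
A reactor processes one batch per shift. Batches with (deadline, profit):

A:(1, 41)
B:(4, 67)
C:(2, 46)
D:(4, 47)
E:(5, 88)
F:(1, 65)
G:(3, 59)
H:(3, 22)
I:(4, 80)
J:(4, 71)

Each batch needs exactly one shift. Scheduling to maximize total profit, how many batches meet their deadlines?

Sort by profit descending; place each in the latest free slot ≤ its deadline.
Profit order: E=88 I=80 J=71 B=67 F=65 G=59 D=47 C=46 A=41 H=22
Assign: E→slot 5, I→slot 4, J→slot 3, B→slot 2, F→slot 1, G skipped, D skipped, C skipped, A skipped, H skipped.
Slots: [1:F] [2:B] [3:J] [4:I] [5:E]
5 of 10 scheduled.

5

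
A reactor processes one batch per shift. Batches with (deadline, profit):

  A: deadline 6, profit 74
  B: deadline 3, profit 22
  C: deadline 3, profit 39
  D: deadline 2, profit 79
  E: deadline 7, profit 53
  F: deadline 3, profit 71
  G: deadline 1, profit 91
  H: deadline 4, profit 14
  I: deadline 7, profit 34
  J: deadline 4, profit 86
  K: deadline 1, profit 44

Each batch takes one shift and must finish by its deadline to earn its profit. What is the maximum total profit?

488

Take jobs in profit order; each goes to the latest open slot no later than its deadline.
Profit order: G=91 J=86 D=79 A=74 F=71 E=53 K=44 C=39 I=34 B=22 H=14
Assign: G→slot 1, J→slot 4, D→slot 2, A→slot 6, F→slot 3, E→slot 7, K skipped, C skipped, I→slot 5, B skipped, H skipped.
Slots: [1:G] [2:D] [3:F] [4:J] [5:I] [6:A] [7:E]
Profit = 91 + 79 + 71 + 86 + 34 + 74 + 53 = 488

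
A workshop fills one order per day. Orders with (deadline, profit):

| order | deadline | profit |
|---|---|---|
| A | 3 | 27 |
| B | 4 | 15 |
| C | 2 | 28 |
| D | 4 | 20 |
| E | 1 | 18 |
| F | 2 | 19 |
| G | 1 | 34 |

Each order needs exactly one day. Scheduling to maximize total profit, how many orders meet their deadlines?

4

Sort by profit descending; place each in the latest free slot ≤ its deadline.
Profit order: G=34 C=28 A=27 D=20 F=19 E=18 B=15
Assign: G→slot 1, C→slot 2, A→slot 3, D→slot 4, F skipped, E skipped, B skipped.
Slots: [1:G] [2:C] [3:A] [4:D]
4 of 7 scheduled.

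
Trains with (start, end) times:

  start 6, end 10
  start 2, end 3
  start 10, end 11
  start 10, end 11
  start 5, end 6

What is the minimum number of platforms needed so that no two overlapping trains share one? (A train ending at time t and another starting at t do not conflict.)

2

The answer is the maximum number of intervals overlapping at any instant.
Events (time:±→running): 2:+→1 3:-→0 5:+→1 6:-→0 6:+→1 10:-→0 10:+→1 10:+→2 … peak 2.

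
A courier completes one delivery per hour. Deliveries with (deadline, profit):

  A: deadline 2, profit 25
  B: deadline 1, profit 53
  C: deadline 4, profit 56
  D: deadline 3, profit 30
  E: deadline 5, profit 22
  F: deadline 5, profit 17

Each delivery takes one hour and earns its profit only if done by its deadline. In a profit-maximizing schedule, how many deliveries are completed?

Take jobs in profit order; each goes to the latest open slot no later than its deadline.
By profit: C(d4,56), B(d1,53), D(d3,30), A(d2,25), E(d5,22), F(d5,17)
C→slot 4; B→slot 1; D→slot 3; A→slot 2; E→slot 5; F skipped.
5 of 6 scheduled.

5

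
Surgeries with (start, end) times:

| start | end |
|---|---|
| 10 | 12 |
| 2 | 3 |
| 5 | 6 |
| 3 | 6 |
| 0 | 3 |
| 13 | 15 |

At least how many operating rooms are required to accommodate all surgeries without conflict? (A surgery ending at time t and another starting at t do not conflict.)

2

Count concurrent intervals with a sweep; the peak is the room count.
starts: [0, 2, 3, 5, 10, 13]
ends:   [3, 3, 6, 6, 12, 15]
s0→1 s2→2  — peak 2.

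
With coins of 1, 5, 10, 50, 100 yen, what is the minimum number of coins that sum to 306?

5

306 = 3×100 + 1×5 + 1×1
Total coins = 3 + 1 + 1 = 5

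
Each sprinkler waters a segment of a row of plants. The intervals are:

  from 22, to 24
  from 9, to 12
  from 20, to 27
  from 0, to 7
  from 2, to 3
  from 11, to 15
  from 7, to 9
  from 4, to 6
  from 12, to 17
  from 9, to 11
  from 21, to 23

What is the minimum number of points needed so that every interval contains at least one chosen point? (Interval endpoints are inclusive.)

5

Sort by right endpoint; whenever an interval is uncovered, place a point at its right end.
By right end: [2,3]  [4,6]  [0,7]  [7,9]  [9,11]  [9,12]  [11,15]  [12,17]  [21,23]  [22,24]  [20,27]
[2,3] uncovered → point at 3; [4,6] uncovered → point at 6; [7,9] uncovered → point at 9; [11,15] uncovered → point at 15; [21,23] uncovered → point at 23.
Points: 3, 6, 9, 15, 23 (5 total).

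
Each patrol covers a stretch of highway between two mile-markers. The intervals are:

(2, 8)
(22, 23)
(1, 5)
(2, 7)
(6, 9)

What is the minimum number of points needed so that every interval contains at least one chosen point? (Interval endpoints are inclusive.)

Sort by right endpoint; whenever an interval is uncovered, place a point at its right end.
By right end: [1,5]  [2,7]  [2,8]  [6,9]  [22,23]
[1,5] uncovered → point at 5; [6,9] uncovered → point at 9; [22,23] uncovered → point at 23.
Points: 5, 9, 23 (3 total).

3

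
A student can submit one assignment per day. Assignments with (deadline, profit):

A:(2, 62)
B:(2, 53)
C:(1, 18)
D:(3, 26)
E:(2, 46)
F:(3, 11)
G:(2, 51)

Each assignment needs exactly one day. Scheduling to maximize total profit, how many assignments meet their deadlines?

3

Sort by profit descending; place each in the latest free slot ≤ its deadline.
Profit order: A=62 B=53 G=51 E=46 D=26 C=18 F=11
Assign: A→slot 2, B→slot 1, G skipped, E skipped, D→slot 3, C skipped, F skipped.
Slots: [1:B] [2:A] [3:D]
3 of 7 scheduled.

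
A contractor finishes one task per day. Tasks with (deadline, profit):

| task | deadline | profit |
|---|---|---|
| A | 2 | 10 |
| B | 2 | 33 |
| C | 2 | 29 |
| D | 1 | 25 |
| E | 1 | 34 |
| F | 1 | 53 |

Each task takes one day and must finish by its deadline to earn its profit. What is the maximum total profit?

86

Profit order: F=53 E=34 B=33 C=29 D=25 A=10
Assign: F→slot 1, E skipped, B→slot 2, C skipped, D skipped, A skipped.
Slots: [1:F] [2:B]
Profit = 53 + 33 = 86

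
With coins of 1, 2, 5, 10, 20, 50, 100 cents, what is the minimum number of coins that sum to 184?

Use the largest denomination that fits, subtract, and repeat.
184 − 1×100→84 − 1×50→34 − 1×20→14 − 1×10→4 − 2×2→0
Total coins = 1 + 1 + 1 + 1 + 2 = 6

6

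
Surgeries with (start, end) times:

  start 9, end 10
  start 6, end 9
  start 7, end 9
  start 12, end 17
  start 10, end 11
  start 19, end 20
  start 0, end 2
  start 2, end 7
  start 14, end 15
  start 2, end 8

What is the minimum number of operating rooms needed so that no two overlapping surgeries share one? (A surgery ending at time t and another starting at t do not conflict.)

3

starts: [0, 2, 2, 6, 7, 9, 10, 12, 14, 19]
ends:   [2, 7, 8, 9, 9, 10, 11, 15, 17, 20]
s0→1 e2→0 s2→1 s2→2 s6→3  — peak 3.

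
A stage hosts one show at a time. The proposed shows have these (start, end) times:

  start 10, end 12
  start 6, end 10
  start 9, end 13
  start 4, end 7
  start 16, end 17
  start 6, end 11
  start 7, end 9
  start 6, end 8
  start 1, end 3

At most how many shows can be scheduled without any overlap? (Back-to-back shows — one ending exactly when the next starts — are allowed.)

By end time: (1,3), (4,7), (6,8), (7,9), (6,10), (6,11), (10,12), (9,13), (16,17).
Pick (1,3); next start ≥ 3 → (4,7); next start ≥ 7 → (7,9); next start ≥ 9 → (10,12); next start ≥ 12 → (16,17).
Selected 5 shows.

5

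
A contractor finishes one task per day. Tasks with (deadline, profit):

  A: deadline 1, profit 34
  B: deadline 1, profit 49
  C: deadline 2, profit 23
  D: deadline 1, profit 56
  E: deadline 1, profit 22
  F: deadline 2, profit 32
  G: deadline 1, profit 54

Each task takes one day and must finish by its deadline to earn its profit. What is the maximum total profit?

Profit order: D=56 G=54 B=49 A=34 F=32 C=23 E=22
Assign: D→slot 1, G skipped, B skipped, A skipped, F→slot 2, C skipped, E skipped.
Slots: [1:D] [2:F]
Profit = 56 + 32 = 88

88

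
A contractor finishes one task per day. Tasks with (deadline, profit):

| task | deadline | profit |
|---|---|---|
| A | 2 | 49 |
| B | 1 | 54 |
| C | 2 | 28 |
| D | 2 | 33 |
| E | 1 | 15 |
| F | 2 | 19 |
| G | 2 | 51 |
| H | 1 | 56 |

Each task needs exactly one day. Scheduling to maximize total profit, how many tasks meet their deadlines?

By profit: H(d1,56), B(d1,54), G(d2,51), A(d2,49), D(d2,33), C(d2,28), F(d2,19), E(d1,15)
H→slot 1; B skipped; G→slot 2; A skipped; D skipped; C skipped; F skipped; E skipped.
2 of 8 scheduled.

2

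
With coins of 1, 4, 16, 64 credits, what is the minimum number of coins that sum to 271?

Greedy: take as many of the largest coin as possible, then repeat with the remainder.
271 − 4×64→15 − 3×4→3 − 3×1→0
Total coins = 4 + 3 + 3 = 10

10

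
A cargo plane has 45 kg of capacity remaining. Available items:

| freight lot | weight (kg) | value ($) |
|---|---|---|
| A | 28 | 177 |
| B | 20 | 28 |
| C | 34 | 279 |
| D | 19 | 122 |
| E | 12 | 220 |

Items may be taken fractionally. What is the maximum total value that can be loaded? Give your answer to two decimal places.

Sort by value per unit weight and fill in that order.
Ratios (sorted): E 18.33, C 8.21, D 6.42, A 6.32, B 1.40
take E (12 @ 220); take 33/34 of C → 270.79. Capacity used 45/45.
Total value = 490.79

490.79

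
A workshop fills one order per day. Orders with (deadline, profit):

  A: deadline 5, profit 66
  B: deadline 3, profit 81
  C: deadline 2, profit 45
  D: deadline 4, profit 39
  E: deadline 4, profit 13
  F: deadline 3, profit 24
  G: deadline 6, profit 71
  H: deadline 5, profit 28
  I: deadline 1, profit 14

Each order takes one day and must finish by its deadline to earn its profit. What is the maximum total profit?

Profit order: B=81 G=71 A=66 C=45 D=39 H=28 F=24 I=14 E=13
Assign: B→slot 3, G→slot 6, A→slot 5, C→slot 2, D→slot 4, H→slot 1, F skipped, I skipped, E skipped.
Slots: [1:H] [2:C] [3:B] [4:D] [5:A] [6:G]
Profit = 28 + 45 + 81 + 39 + 66 + 71 = 330

330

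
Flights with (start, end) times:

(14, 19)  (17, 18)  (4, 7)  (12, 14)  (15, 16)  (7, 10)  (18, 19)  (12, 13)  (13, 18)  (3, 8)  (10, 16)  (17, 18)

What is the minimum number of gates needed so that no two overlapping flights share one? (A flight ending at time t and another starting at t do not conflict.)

Count concurrent intervals with a sweep; the peak is the room count.
starts: [3, 4, 7, 10, 12, 12, 13, 14, 15, 17, 17, 18]
ends:   [7, 8, 10, 13, 14, 16, 16, 18, 18, 18, 19, 19]
s3→1 s4→2 e7→1 s7→2 e8→1 e10→0 s10→1 s12→2 s12→3 e13→2 s13→3 e14→2 s14→3 s15→4  — peak 4.

4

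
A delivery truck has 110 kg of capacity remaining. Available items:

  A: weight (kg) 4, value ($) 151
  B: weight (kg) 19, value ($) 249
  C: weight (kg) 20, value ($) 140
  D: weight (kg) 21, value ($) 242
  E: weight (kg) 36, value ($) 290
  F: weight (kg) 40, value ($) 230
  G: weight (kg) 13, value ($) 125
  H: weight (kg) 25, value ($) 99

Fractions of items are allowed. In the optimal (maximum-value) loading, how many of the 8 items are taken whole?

Sort by value per unit weight and fill in that order.
Ratios (sorted): A 37.75, B 13.11, D 11.52, G 9.62, E 8.06, C 7.00, F 5.75, H 3.96
take A (4 @ 151); take B (19 @ 249); take D (21 @ 242); take G (13 @ 125); take E (36 @ 290); take 17/20 of C → 119.00. Capacity used 110/110.
5 item(s) taken whole; one partial (take 17/20 of C).

5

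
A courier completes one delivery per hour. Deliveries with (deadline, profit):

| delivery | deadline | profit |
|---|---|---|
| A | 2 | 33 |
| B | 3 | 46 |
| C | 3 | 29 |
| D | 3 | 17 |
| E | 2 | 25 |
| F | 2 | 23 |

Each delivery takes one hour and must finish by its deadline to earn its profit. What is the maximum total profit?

108

Take jobs in profit order; each goes to the latest open slot no later than its deadline.
By profit: B(d3,46), A(d2,33), C(d3,29), E(d2,25), F(d2,23), D(d3,17)
B→slot 3; A→slot 2; C→slot 1; E skipped; F skipped; D skipped.
Profit = 29 + 33 + 46 = 108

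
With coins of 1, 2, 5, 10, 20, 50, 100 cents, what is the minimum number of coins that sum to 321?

5

Use the largest denomination that fits, subtract, and repeat.
321 = 3×100 + 1×20 + 1×1
Total coins = 3 + 1 + 1 = 5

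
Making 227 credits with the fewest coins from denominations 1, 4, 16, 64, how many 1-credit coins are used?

3

Greedy: take as many of the largest coin as possible, then repeat with the remainder.
227 − 3×64→35 − 2×16→3 − 3×1→0
Count of 1: 3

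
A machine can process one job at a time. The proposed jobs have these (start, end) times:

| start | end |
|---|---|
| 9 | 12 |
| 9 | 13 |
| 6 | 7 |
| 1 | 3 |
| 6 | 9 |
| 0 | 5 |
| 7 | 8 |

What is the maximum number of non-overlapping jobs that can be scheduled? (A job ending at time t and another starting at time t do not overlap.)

4

Greedy by earliest finish: after sorting by end time, pick each interval compatible with the last pick.
By end time: (1,3), (0,5), (6,7), (7,8), (6,9), (9,12), (9,13).
Pick (1,3); next start ≥ 3 → (6,7); next start ≥ 7 → (7,8); next start ≥ 8 → (9,12).
Selected 4 jobs.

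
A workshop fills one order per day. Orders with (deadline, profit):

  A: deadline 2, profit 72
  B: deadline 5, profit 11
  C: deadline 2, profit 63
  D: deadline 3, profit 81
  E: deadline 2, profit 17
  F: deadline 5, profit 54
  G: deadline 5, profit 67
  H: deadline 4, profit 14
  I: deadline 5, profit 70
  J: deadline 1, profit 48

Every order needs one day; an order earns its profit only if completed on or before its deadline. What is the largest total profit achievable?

353

Profit order: D=81 A=72 I=70 G=67 C=63 F=54 J=48 E=17 H=14 B=11
Assign: D→slot 3, A→slot 2, I→slot 5, G→slot 4, C→slot 1, F skipped, J skipped, E skipped, H skipped, B skipped.
Slots: [1:C] [2:A] [3:D] [4:G] [5:I]
Profit = 63 + 72 + 81 + 67 + 70 = 353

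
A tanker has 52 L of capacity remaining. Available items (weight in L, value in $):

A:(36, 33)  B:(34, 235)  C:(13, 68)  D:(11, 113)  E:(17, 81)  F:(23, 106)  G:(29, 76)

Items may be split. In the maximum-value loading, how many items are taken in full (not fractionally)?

Greedy by value/weight ratio, highest first.
Ratios (sorted): D 10.27, B 6.91, C 5.23, E 4.76, F 4.61, G 2.62, A 0.92
take D (11 @ 113); take B (34 @ 235); take 7/13 of C → 36.62. Capacity used 52/52.
2 item(s) taken whole; one partial (take 7/13 of C).

2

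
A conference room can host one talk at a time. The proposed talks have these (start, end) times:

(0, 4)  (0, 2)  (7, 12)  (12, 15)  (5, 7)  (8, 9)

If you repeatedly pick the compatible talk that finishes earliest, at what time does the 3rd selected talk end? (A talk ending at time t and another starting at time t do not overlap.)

Sort by end time and greedily take each interval whose start is ≥ the last chosen end.
By end time: (0,2), (0,4), (5,7), (8,9), (7,12), (12,15).
Pick (0,2); next start ≥ 2 → (5,7); next start ≥ 7 → (8,9); next start ≥ 9 → (12,15).
Selected: (0,2) (5,7) (8,9) (12,15)

9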